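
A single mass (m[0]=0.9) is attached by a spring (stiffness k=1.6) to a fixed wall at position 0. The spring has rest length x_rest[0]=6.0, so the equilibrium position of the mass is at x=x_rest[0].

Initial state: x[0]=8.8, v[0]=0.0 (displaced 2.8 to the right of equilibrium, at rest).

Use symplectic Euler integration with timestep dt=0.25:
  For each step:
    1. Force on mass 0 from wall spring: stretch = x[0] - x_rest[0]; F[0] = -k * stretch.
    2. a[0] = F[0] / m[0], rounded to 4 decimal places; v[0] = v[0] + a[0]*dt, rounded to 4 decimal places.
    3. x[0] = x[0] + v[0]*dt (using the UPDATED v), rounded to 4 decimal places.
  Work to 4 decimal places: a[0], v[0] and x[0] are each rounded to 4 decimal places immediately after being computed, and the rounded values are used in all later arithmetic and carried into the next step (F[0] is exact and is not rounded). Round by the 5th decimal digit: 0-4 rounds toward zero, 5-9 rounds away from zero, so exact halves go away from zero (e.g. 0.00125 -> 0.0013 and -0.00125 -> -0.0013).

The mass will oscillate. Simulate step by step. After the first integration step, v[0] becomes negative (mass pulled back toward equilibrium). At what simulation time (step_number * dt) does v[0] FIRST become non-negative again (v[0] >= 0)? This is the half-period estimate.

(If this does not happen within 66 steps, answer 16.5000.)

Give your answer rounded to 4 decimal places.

Step 0: x=[8.8000] v=[0.0000]
Step 1: x=[8.4889] v=[-1.2445]
Step 2: x=[7.9012] v=[-2.3507]
Step 3: x=[7.1023] v=[-3.1957]
Step 4: x=[6.1809] v=[-3.6856]
Step 5: x=[5.2394] v=[-3.7660]
Step 6: x=[4.3824] v=[-3.4280]
Step 7: x=[3.7051] v=[-2.7091]
Step 8: x=[3.2828] v=[-1.6892]
Step 9: x=[3.1624] v=[-0.4816]
Step 10: x=[3.3573] v=[0.7796]
First v>=0 after going negative at step 10, time=2.5000

Answer: 2.5000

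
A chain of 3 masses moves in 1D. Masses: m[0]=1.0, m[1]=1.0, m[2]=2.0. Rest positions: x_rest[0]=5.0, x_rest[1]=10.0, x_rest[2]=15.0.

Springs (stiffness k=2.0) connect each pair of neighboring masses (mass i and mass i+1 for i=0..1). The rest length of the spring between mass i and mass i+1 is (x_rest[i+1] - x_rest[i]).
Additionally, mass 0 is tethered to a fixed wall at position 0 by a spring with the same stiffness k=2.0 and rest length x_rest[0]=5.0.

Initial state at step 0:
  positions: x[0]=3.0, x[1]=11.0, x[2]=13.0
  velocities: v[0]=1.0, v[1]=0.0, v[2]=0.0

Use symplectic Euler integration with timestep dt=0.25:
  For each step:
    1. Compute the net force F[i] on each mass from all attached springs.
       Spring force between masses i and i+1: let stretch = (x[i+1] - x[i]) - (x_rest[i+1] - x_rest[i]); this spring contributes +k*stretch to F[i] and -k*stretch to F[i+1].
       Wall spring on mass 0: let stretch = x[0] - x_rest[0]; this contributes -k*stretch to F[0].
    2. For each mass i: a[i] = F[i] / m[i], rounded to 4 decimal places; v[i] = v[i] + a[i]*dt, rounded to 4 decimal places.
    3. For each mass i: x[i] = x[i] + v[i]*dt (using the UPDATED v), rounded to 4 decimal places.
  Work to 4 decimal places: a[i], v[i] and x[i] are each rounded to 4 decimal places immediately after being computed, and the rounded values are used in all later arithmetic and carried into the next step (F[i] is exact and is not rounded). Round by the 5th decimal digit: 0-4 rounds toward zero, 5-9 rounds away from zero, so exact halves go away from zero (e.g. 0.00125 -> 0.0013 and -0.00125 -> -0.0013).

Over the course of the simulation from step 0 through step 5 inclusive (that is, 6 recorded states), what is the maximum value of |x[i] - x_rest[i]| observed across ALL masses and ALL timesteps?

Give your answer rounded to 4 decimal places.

Step 0: x=[3.0000 11.0000 13.0000] v=[1.0000 0.0000 0.0000]
Step 1: x=[3.8750 10.2500 13.1875] v=[3.5000 -3.0000 0.7500]
Step 2: x=[5.0625 9.0703 13.5039] v=[4.7500 -4.7188 1.2656]
Step 3: x=[6.1182 7.9438 13.8557] v=[4.2227 -4.5059 1.4072]
Step 4: x=[6.6373 7.3281 14.1505] v=[2.0764 -2.4628 1.1792]
Step 5: x=[6.4131 7.4789 14.3314] v=[-0.8969 0.6030 0.7236]
Max displacement = 2.6719

Answer: 2.6719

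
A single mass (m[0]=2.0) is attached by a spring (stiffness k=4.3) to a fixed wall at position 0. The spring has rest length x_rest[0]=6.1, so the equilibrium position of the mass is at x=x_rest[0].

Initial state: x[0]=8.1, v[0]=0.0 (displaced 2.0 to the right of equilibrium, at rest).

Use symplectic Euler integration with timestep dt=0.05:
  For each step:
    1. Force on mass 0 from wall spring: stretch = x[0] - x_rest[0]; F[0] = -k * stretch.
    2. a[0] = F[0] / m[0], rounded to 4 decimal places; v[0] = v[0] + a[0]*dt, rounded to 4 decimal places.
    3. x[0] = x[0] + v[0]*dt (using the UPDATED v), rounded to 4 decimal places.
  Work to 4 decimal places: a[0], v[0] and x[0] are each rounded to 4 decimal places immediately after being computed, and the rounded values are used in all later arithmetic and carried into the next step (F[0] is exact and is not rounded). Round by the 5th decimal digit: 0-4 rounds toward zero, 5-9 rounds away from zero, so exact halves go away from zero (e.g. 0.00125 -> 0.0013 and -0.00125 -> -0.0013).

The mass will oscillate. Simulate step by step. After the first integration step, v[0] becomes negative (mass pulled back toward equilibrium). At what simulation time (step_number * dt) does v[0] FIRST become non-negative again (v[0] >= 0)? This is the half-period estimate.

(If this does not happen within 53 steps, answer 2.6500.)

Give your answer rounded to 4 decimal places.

Answer: 2.1500

Derivation:
Step 0: x=[8.1000] v=[0.0000]
Step 1: x=[8.0893] v=[-0.2150]
Step 2: x=[8.0679] v=[-0.4289]
Step 3: x=[8.0359] v=[-0.6405]
Step 4: x=[7.9935] v=[-0.8486]
Step 5: x=[7.9409] v=[-1.0522]
Step 6: x=[7.8784] v=[-1.2501]
Step 7: x=[7.8063] v=[-1.4413]
Step 8: x=[7.7251] v=[-1.6247]
Step 9: x=[7.6351] v=[-1.7994]
Step 10: x=[7.5369] v=[-1.9644]
Step 11: x=[7.4310] v=[-2.1189]
Step 12: x=[7.3179] v=[-2.2620]
Step 13: x=[7.1983] v=[-2.3929]
Step 14: x=[7.0728] v=[-2.5110]
Step 15: x=[6.9420] v=[-2.6156]
Step 16: x=[6.8067] v=[-2.7061]
Step 17: x=[6.6676] v=[-2.7821]
Step 18: x=[6.5254] v=[-2.8431]
Step 19: x=[6.3810] v=[-2.8888]
Step 20: x=[6.2351] v=[-2.9190]
Step 21: x=[6.0884] v=[-2.9335]
Step 22: x=[5.9418] v=[-2.9323]
Step 23: x=[5.7960] v=[-2.9153]
Step 24: x=[5.6519] v=[-2.8826]
Step 25: x=[5.5102] v=[-2.8344]
Step 26: x=[5.3717] v=[-2.7710]
Step 27: x=[5.2371] v=[-2.6927]
Step 28: x=[5.1071] v=[-2.5999]
Step 29: x=[4.9824] v=[-2.4932]
Step 30: x=[4.8637] v=[-2.3731]
Step 31: x=[4.7517] v=[-2.2402]
Step 32: x=[4.6469] v=[-2.0953]
Step 33: x=[4.5499] v=[-1.9391]
Step 34: x=[4.4613] v=[-1.7725]
Step 35: x=[4.3815] v=[-1.5963]
Step 36: x=[4.3109] v=[-1.4116]
Step 37: x=[4.2499] v=[-1.2193]
Step 38: x=[4.1989] v=[-1.0204]
Step 39: x=[4.1581] v=[-0.8160]
Step 40: x=[4.1277] v=[-0.6072]
Step 41: x=[4.1079] v=[-0.3952]
Step 42: x=[4.0988] v=[-0.1811]
Step 43: x=[4.1005] v=[0.0340]
First v>=0 after going negative at step 43, time=2.1500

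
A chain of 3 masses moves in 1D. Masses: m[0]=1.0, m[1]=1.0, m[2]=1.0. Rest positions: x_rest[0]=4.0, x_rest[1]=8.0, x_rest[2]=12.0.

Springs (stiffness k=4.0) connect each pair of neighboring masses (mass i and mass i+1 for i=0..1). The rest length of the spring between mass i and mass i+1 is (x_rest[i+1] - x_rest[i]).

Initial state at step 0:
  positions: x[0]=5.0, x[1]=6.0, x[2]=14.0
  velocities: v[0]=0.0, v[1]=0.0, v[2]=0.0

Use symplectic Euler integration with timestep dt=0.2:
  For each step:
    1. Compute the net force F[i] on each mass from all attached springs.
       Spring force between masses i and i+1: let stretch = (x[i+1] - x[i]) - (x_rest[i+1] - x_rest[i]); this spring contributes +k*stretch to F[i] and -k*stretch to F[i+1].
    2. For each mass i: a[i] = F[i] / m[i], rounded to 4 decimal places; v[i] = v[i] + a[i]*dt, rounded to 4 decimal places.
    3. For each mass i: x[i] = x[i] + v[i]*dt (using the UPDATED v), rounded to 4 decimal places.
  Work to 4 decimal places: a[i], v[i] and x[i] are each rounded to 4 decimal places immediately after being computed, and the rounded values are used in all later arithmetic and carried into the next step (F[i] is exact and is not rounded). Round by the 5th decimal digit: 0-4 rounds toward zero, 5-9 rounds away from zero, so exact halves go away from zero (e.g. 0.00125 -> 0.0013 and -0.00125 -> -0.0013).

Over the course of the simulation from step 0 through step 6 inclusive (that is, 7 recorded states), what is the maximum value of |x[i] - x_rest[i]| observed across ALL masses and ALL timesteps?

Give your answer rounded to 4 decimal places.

Step 0: x=[5.0000 6.0000 14.0000] v=[0.0000 0.0000 0.0000]
Step 1: x=[4.5200 7.1200 13.3600] v=[-2.4000 5.6000 -3.2000]
Step 2: x=[3.8160 8.8224 12.3616] v=[-3.5200 8.5120 -4.9920]
Step 3: x=[3.2730 10.2900 11.4369] v=[-2.7149 7.3382 -4.6234]
Step 4: x=[3.2127 10.8184 10.9687] v=[-0.3013 2.6421 -2.3409]
Step 5: x=[3.7294 10.1540 11.1165] v=[2.5833 -3.3222 0.7389]
Step 6: x=[4.6340 8.6156 11.7503] v=[4.5230 -7.6919 3.1689]
Max displacement = 2.8184

Answer: 2.8184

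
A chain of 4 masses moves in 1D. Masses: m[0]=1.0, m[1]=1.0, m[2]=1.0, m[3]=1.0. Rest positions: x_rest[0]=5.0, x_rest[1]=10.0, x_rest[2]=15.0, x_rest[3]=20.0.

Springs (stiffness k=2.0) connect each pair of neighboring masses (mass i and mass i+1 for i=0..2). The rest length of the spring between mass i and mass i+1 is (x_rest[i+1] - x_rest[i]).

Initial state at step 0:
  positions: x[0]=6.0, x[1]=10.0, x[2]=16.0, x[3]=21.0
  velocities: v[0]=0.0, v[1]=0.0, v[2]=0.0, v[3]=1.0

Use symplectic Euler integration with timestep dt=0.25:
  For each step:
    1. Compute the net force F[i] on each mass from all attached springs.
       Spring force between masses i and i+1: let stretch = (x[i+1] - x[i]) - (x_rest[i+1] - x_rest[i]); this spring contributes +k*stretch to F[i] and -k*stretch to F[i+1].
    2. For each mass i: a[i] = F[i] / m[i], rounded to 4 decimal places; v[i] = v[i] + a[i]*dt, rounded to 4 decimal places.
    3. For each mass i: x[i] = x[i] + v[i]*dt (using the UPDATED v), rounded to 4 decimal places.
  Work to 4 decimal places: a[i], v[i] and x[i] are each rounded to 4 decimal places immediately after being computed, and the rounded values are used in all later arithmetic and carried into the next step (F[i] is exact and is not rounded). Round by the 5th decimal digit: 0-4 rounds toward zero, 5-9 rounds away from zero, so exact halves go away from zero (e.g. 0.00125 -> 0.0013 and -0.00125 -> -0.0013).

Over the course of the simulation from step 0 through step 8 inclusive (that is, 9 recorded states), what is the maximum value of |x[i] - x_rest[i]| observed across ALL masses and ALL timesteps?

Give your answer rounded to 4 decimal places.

Step 0: x=[6.0000 10.0000 16.0000 21.0000] v=[0.0000 0.0000 0.0000 1.0000]
Step 1: x=[5.8750 10.2500 15.8750 21.2500] v=[-0.5000 1.0000 -0.5000 1.0000]
Step 2: x=[5.6719 10.6563 15.7188 21.4531] v=[-0.8125 1.6250 -0.6250 0.8125]
Step 3: x=[5.4668 11.0723 15.6465 21.5645] v=[-0.8203 1.6641 -0.2891 0.4454]
Step 4: x=[5.3374 11.3594 15.7422 21.5611] v=[-0.5176 1.1485 0.3828 -0.0136]
Step 5: x=[5.3358 11.4416 16.0174 21.4553] v=[-0.0066 0.3289 1.1009 -0.4231]
Step 6: x=[5.4724 11.3326 16.4004 21.2948] v=[0.5463 -0.4361 1.5320 -0.6421]
Step 7: x=[5.7165 11.1245 16.7617 21.1475] v=[0.9764 -0.8323 1.4453 -0.5893]
Step 8: x=[6.0116 10.9451 16.9666 21.0770] v=[1.1804 -0.7177 0.8196 -0.2822]
Max displacement = 1.9666

Answer: 1.9666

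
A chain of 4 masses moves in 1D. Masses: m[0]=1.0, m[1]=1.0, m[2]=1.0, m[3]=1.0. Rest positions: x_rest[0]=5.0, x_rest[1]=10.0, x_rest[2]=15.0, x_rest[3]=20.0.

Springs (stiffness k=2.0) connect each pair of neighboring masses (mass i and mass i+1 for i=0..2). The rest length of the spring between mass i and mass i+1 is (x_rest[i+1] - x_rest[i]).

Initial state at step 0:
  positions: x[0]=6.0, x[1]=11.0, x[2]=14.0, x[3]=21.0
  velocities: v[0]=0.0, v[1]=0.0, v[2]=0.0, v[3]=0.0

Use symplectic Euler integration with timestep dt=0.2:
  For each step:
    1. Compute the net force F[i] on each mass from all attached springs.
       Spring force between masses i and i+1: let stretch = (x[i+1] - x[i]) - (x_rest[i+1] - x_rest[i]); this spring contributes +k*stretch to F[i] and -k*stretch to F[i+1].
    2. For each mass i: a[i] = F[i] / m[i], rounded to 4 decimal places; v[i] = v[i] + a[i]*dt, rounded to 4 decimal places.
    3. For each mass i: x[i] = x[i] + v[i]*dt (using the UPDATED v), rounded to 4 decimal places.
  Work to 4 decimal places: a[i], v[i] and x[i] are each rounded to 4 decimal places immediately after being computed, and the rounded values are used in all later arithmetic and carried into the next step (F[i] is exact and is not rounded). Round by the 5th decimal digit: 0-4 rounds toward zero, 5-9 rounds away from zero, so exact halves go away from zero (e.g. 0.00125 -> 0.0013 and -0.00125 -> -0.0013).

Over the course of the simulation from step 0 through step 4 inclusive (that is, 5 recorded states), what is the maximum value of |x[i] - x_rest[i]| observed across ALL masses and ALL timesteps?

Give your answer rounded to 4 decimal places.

Step 0: x=[6.0000 11.0000 14.0000 21.0000] v=[0.0000 0.0000 0.0000 0.0000]
Step 1: x=[6.0000 10.8400 14.3200 20.8400] v=[0.0000 -0.8000 1.6000 -0.8000]
Step 2: x=[5.9872 10.5712 14.8832 20.5584] v=[-0.0640 -1.3440 2.8160 -1.4080]
Step 3: x=[5.9411 10.2806 15.5555 20.2228] v=[-0.2304 -1.4528 3.3613 -1.6781]
Step 4: x=[5.8422 10.0649 16.1792 19.9138] v=[-0.4946 -1.0786 3.1183 -1.5450]
Max displacement = 1.1792

Answer: 1.1792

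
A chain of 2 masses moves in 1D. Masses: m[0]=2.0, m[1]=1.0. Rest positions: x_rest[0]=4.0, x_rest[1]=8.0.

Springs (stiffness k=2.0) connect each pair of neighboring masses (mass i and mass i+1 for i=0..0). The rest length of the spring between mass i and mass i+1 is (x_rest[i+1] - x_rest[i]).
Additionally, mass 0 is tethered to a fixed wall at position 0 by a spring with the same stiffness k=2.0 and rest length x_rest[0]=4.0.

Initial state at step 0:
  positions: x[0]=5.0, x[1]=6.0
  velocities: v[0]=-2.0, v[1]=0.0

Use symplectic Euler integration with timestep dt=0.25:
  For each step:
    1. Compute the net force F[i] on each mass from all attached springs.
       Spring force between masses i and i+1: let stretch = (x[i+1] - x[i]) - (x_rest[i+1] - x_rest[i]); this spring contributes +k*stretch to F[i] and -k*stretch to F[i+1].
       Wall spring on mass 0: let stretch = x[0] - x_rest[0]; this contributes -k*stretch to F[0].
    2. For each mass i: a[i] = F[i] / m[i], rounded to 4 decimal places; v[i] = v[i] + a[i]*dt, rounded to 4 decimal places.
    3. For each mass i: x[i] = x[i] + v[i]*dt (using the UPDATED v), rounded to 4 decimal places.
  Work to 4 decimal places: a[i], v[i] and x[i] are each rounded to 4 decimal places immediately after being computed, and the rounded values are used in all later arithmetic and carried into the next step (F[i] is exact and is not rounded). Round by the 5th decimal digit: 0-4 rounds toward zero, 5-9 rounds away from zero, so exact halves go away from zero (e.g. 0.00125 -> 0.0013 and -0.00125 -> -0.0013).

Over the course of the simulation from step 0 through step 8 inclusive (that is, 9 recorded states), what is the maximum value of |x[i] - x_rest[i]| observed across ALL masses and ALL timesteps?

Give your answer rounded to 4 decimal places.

Step 0: x=[5.0000 6.0000] v=[-2.0000 0.0000]
Step 1: x=[4.2500 6.3750] v=[-3.0000 1.5000]
Step 2: x=[3.3672 6.9844] v=[-3.5313 2.4375]
Step 3: x=[2.5000 7.6416] v=[-3.4688 2.6289]
Step 4: x=[1.7979 8.1561] v=[-2.8084 2.0581]
Step 5: x=[1.3808 8.3759] v=[-1.6683 0.8790]
Step 6: x=[1.3146 8.2213] v=[-0.2647 -0.6186]
Step 7: x=[1.5979 7.7033] v=[1.1333 -2.0720]
Step 8: x=[2.1630 6.9221] v=[2.2602 -3.1247]
Max displacement = 2.6854

Answer: 2.6854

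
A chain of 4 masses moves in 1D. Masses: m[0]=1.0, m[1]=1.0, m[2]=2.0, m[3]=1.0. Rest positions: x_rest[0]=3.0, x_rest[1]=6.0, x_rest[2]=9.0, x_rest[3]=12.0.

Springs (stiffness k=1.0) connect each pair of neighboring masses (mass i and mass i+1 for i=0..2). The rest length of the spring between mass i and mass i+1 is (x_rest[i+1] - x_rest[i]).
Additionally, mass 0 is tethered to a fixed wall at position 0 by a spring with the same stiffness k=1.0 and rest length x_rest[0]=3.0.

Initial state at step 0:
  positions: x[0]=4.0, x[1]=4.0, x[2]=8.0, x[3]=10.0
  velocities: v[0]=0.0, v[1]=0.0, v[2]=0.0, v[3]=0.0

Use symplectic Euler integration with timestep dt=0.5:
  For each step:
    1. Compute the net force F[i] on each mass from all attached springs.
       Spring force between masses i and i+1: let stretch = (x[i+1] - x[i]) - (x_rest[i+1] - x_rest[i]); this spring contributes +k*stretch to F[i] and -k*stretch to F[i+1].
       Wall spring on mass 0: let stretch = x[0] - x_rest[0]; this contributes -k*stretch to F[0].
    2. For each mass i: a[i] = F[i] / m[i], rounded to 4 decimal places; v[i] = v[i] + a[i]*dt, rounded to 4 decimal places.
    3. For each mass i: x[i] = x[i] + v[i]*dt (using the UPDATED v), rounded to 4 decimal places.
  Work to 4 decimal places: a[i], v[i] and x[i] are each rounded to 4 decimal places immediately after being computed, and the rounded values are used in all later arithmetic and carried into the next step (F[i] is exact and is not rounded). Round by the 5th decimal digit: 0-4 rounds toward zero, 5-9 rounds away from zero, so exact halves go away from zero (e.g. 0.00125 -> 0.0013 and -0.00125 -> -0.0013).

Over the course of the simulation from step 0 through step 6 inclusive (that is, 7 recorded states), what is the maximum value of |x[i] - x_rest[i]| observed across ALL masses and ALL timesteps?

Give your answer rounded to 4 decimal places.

Answer: 2.3237

Derivation:
Step 0: x=[4.0000 4.0000 8.0000 10.0000] v=[0.0000 0.0000 0.0000 0.0000]
Step 1: x=[3.0000 5.0000 7.7500 10.2500] v=[-2.0000 2.0000 -0.5000 0.5000]
Step 2: x=[1.7500 6.1875 7.4688 10.6250] v=[-2.5000 2.3750 -0.5625 0.7500]
Step 3: x=[1.1719 6.5860 7.4219 10.9610] v=[-1.1563 0.7969 -0.0938 0.6719]
Step 4: x=[1.6543 5.8399 7.7129 11.1622] v=[0.9648 -1.4922 0.5820 0.4024]
Step 5: x=[2.7696 4.5157 8.2010 11.2511] v=[2.2305 -2.6485 0.9761 0.1778]
Step 6: x=[3.6290 3.6763 8.6097 11.3275] v=[1.7188 -1.6789 0.8173 0.1528]
Max displacement = 2.3237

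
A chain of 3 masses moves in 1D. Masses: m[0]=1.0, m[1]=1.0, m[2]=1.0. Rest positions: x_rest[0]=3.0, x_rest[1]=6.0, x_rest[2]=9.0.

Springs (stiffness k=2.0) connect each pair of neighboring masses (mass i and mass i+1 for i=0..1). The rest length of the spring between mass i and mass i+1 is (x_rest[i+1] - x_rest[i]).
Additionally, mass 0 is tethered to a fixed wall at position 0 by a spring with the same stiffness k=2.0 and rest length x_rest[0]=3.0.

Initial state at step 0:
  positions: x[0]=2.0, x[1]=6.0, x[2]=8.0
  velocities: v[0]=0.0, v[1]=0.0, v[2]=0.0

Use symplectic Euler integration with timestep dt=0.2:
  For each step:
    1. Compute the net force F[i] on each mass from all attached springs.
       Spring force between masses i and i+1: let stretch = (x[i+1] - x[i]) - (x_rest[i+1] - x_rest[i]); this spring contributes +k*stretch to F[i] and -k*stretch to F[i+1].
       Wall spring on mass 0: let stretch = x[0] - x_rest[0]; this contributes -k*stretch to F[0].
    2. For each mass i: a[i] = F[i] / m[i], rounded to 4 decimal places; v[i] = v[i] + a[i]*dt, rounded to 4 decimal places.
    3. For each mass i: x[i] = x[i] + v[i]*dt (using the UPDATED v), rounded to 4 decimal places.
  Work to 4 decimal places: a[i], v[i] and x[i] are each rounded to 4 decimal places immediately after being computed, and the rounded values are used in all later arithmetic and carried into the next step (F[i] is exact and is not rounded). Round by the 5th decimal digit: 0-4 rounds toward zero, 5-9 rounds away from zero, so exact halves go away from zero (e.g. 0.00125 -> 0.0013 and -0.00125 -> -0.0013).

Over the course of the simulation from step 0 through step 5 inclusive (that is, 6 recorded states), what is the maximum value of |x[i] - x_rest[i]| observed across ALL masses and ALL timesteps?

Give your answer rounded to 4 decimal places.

Answer: 1.1349

Derivation:
Step 0: x=[2.0000 6.0000 8.0000] v=[0.0000 0.0000 0.0000]
Step 1: x=[2.1600 5.8400 8.0800] v=[0.8000 -0.8000 0.4000]
Step 2: x=[2.4416 5.5648 8.2208] v=[1.4080 -1.3760 0.7040]
Step 3: x=[2.7777 5.2522 8.3891] v=[1.6806 -1.5629 0.8416]
Step 4: x=[3.0896 4.9926 8.5465] v=[1.5593 -1.2979 0.7868]
Step 5: x=[3.3065 4.8651 8.6595] v=[1.0847 -0.6375 0.5652]
Max displacement = 1.1349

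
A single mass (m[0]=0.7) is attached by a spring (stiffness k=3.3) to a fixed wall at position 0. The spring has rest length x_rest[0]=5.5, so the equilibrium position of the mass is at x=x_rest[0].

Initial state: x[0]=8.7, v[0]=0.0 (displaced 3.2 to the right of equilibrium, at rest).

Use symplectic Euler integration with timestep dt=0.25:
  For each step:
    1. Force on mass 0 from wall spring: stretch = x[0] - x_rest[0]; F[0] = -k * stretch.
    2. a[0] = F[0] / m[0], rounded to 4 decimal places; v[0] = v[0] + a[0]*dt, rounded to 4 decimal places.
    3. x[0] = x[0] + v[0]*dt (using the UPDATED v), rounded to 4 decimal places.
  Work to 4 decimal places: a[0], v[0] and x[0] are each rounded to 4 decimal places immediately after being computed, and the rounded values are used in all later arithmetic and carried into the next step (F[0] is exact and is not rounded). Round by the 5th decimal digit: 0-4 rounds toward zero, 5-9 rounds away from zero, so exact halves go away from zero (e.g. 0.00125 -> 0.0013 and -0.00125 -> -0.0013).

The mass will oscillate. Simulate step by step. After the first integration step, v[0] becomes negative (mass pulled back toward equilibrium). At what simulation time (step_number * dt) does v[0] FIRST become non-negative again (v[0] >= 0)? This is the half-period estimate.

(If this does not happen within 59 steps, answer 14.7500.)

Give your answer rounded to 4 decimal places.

Step 0: x=[8.7000] v=[0.0000]
Step 1: x=[7.7572] v=[-3.7714]
Step 2: x=[6.1493] v=[-6.4317]
Step 3: x=[4.3501] v=[-7.1970]
Step 4: x=[2.8897] v=[-5.8418]
Step 5: x=[2.1984] v=[-2.7654]
Step 6: x=[2.4799] v=[1.1258]
First v>=0 after going negative at step 6, time=1.5000

Answer: 1.5000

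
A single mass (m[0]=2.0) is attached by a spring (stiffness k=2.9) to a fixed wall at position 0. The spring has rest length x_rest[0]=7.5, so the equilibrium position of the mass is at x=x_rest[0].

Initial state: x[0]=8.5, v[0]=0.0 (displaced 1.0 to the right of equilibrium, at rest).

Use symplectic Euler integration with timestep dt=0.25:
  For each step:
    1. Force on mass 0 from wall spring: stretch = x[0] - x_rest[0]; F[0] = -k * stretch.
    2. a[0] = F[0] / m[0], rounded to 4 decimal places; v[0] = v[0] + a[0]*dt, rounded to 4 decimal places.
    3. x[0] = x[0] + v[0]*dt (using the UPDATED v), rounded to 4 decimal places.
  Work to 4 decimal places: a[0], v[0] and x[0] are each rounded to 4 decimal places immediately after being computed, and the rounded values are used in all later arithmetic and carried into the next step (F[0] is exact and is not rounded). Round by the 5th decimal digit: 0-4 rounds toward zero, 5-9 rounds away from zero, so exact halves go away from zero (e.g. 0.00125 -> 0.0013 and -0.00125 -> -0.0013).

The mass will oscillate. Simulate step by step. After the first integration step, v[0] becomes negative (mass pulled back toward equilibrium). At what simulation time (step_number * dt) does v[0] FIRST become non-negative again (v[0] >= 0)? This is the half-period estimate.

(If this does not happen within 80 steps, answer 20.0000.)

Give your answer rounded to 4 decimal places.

Step 0: x=[8.5000] v=[0.0000]
Step 1: x=[8.4094] v=[-0.3625]
Step 2: x=[8.2364] v=[-0.6922]
Step 3: x=[7.9966] v=[-0.9592]
Step 4: x=[7.7118] v=[-1.1392]
Step 5: x=[7.4078] v=[-1.2160]
Step 6: x=[7.1122] v=[-1.1826]
Step 7: x=[6.8517] v=[-1.0420]
Step 8: x=[6.6500] v=[-0.8070]
Step 9: x=[6.5253] v=[-0.4989]
Step 10: x=[6.4889] v=[-0.1456]
Step 11: x=[6.5441] v=[0.2209]
First v>=0 after going negative at step 11, time=2.7500

Answer: 2.7500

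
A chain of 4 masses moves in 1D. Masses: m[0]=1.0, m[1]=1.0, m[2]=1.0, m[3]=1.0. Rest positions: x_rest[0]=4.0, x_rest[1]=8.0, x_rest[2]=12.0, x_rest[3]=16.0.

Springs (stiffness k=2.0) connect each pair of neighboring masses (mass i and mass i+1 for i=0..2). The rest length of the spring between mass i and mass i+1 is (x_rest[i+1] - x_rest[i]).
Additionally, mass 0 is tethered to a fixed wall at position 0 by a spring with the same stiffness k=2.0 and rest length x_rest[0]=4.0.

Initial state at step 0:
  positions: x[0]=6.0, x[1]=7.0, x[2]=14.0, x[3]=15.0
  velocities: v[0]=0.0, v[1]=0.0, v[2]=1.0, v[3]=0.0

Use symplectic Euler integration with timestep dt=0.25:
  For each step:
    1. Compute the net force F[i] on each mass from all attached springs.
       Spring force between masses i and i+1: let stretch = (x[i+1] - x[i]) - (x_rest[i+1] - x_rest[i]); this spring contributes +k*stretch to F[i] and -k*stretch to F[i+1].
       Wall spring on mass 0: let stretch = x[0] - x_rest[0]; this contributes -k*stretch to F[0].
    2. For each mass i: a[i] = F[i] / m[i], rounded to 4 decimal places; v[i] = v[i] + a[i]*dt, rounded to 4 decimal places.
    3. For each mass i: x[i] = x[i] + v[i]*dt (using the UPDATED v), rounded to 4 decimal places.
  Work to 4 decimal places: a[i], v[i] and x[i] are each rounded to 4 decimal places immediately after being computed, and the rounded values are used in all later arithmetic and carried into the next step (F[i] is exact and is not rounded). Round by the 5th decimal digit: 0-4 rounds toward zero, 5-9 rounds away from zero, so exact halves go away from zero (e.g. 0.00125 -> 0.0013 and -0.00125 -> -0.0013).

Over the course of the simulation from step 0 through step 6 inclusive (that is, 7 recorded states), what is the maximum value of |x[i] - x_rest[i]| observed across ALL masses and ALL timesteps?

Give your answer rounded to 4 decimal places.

Step 0: x=[6.0000 7.0000 14.0000 15.0000] v=[0.0000 0.0000 1.0000 0.0000]
Step 1: x=[5.3750 7.7500 13.5000 15.3750] v=[-2.5000 3.0000 -2.0000 1.5000]
Step 2: x=[4.3750 8.9219 12.5156 16.0156] v=[-4.0000 4.6875 -3.9375 2.5625]
Step 3: x=[3.3965 9.9746 11.5195 16.7187] v=[-3.9141 4.2109 -3.9844 2.8125]
Step 4: x=[2.8157 10.3982 10.9802 17.2719] v=[-2.3233 1.6943 -2.1573 2.2129]
Step 5: x=[2.8307 9.9467 11.1546 17.5387] v=[0.0601 -1.8060 0.6976 1.0671]
Step 6: x=[3.3814 8.7567 11.9760 17.5075] v=[2.2028 -4.7601 3.2857 -0.1250]
Max displacement = 2.3982

Answer: 2.3982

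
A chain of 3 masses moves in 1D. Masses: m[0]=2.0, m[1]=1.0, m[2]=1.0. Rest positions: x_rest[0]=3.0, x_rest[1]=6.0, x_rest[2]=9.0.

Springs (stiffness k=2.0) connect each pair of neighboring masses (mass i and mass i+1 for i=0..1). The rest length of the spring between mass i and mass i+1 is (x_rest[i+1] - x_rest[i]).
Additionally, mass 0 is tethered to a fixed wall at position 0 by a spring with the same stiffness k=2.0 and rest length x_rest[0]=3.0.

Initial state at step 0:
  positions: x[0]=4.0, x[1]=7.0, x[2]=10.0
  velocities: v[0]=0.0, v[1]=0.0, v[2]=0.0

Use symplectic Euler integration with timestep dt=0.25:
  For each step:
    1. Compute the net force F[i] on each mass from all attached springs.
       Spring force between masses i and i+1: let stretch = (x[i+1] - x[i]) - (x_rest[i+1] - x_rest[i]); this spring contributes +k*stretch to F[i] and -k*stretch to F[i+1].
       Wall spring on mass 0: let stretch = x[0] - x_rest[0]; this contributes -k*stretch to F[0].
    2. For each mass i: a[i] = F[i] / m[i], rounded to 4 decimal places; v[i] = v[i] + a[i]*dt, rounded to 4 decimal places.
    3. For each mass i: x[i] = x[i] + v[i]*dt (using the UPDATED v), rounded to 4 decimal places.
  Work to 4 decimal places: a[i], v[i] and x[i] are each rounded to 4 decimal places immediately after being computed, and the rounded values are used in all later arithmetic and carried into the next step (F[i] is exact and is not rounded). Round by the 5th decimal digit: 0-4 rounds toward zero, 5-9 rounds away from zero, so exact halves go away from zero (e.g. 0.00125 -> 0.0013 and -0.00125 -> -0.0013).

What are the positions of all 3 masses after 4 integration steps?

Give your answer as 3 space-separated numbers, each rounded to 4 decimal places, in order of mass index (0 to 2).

Step 0: x=[4.0000 7.0000 10.0000] v=[0.0000 0.0000 0.0000]
Step 1: x=[3.9375 7.0000 10.0000] v=[-0.2500 0.0000 0.0000]
Step 2: x=[3.8203 6.9922 10.0000] v=[-0.4688 -0.0313 0.0000]
Step 3: x=[3.6626 6.9639 9.9990] v=[-0.6309 -0.1134 -0.0039]
Step 4: x=[3.4823 6.9023 9.9936] v=[-0.7212 -0.2465 -0.0215]

Answer: 3.4823 6.9023 9.9936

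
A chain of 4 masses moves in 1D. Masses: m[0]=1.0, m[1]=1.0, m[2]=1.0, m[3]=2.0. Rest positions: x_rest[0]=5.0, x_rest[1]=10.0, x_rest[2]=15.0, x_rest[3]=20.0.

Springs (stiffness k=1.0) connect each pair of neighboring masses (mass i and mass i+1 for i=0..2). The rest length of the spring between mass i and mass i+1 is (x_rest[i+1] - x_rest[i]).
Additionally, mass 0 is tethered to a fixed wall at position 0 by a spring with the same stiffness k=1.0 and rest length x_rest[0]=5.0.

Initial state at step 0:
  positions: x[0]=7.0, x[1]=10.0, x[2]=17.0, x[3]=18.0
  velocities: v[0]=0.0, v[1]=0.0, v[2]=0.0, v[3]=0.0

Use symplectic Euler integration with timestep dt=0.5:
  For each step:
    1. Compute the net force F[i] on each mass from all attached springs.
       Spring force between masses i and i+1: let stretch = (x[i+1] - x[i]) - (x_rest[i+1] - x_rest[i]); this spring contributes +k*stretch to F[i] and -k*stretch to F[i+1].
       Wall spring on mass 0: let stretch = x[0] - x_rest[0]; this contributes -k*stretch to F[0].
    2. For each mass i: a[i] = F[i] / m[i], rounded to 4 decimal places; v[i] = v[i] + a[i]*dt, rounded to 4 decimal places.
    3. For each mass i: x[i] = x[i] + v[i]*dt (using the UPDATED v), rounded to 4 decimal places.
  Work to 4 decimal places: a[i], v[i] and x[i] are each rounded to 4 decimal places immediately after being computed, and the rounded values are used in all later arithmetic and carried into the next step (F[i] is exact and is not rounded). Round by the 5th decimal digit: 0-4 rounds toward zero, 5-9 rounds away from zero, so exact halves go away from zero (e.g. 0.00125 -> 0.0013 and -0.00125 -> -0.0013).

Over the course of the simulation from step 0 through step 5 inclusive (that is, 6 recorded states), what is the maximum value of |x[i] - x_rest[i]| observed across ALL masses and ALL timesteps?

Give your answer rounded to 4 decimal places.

Step 0: x=[7.0000 10.0000 17.0000 18.0000] v=[0.0000 0.0000 0.0000 0.0000]
Step 1: x=[6.0000 11.0000 15.5000 18.5000] v=[-2.0000 2.0000 -3.0000 1.0000]
Step 2: x=[4.7500 11.8750 13.6250 19.2500] v=[-2.5000 1.7500 -3.7500 1.5000]
Step 3: x=[4.0938 11.4063 12.7188 19.9219] v=[-1.3125 -0.9375 -1.8125 1.3438]
Step 4: x=[4.2423 9.4376 13.2852 20.3184] v=[0.2969 -3.9375 1.1328 0.7930]
Step 5: x=[4.6290 7.1319 14.6480 20.4608] v=[0.7734 -4.6114 2.7256 0.2847]
Max displacement = 2.8681

Answer: 2.8681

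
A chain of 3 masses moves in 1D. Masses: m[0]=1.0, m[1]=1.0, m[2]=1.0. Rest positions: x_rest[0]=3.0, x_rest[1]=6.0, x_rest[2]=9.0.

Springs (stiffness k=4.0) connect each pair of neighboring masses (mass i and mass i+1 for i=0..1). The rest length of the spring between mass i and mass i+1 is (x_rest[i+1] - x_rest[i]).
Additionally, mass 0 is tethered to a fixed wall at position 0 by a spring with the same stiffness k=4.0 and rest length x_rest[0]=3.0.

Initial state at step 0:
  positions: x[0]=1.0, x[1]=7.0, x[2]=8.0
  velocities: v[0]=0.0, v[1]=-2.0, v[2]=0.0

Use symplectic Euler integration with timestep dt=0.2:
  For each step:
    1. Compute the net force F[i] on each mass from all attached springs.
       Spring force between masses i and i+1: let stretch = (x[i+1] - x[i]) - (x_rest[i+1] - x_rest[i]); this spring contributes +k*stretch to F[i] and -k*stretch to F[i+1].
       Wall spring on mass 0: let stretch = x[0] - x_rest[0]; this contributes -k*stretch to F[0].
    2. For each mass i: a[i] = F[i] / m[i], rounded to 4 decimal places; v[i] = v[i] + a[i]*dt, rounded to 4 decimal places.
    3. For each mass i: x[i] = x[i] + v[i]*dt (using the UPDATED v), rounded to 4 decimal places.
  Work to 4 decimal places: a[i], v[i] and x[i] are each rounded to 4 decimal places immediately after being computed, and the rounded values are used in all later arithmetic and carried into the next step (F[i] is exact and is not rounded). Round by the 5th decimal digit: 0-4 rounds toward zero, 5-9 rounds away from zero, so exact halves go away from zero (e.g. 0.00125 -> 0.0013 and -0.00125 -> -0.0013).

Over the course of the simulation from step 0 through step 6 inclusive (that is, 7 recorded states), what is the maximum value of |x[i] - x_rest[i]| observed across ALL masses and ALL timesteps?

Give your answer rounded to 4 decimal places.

Step 0: x=[1.0000 7.0000 8.0000] v=[0.0000 -2.0000 0.0000]
Step 1: x=[1.8000 5.8000 8.3200] v=[4.0000 -6.0000 1.6000]
Step 2: x=[2.9520 4.3632 8.7168] v=[5.7600 -7.1840 1.9840]
Step 3: x=[3.8575 3.3972 8.8970] v=[4.5274 -4.8301 0.9011]
Step 4: x=[4.0721 3.3848 8.6773] v=[1.0732 -0.0620 -1.0987]
Step 5: x=[3.5252 4.3292 8.0908] v=[-2.7343 4.7218 -2.9327]
Step 6: x=[2.5429 5.7468 7.3824] v=[-4.9113 7.0879 -3.5420]
Max displacement = 2.6152

Answer: 2.6152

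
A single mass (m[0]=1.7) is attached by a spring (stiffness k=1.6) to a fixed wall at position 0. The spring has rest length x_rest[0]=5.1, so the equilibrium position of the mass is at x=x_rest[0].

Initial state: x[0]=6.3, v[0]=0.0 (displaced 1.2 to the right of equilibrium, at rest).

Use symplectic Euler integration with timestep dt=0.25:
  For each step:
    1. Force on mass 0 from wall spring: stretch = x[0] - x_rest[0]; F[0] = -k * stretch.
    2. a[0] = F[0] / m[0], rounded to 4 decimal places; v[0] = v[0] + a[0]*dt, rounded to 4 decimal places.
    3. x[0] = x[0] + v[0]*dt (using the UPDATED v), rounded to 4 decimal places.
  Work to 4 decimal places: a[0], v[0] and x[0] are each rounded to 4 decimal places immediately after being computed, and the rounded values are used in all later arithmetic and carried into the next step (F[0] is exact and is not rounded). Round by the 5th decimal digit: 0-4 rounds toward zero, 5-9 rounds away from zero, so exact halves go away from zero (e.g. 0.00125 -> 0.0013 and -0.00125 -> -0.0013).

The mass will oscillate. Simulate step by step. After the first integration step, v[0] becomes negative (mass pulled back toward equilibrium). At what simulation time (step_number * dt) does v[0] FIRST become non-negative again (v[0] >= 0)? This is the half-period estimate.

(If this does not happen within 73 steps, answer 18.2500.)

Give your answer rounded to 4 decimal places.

Step 0: x=[6.3000] v=[0.0000]
Step 1: x=[6.2294] v=[-0.2824]
Step 2: x=[6.0924] v=[-0.5482]
Step 3: x=[5.8970] v=[-0.7817]
Step 4: x=[5.6547] v=[-0.9692]
Step 5: x=[5.3798] v=[-1.0997]
Step 6: x=[5.0884] v=[-1.1655]
Step 7: x=[4.7977] v=[-1.1628]
Step 8: x=[4.5248] v=[-1.0917]
Step 9: x=[4.2857] v=[-0.9564]
Step 10: x=[4.0945] v=[-0.7648]
Step 11: x=[3.9625] v=[-0.5282]
Step 12: x=[3.8974] v=[-0.2606]
Step 13: x=[3.9030] v=[0.0224]
First v>=0 after going negative at step 13, time=3.2500

Answer: 3.2500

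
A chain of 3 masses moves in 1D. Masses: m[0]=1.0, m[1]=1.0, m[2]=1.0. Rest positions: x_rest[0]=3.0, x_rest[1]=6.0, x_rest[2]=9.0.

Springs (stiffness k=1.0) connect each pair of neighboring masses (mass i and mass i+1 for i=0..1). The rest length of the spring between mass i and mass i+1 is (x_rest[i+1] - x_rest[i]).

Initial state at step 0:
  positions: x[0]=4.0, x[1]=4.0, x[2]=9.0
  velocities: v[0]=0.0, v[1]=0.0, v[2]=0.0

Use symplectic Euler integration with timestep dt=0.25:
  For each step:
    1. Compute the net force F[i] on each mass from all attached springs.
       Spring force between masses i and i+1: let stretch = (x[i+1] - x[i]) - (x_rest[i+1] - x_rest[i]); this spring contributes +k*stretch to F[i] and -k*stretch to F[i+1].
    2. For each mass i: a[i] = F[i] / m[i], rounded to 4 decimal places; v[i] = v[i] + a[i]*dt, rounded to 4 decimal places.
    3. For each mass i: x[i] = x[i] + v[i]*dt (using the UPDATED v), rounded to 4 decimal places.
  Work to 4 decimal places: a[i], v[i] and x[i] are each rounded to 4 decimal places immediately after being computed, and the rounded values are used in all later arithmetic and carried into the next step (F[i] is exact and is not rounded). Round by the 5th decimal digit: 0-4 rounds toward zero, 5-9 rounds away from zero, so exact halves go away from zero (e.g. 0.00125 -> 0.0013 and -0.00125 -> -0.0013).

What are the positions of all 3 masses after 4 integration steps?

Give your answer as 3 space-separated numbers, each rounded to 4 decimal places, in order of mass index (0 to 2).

Step 0: x=[4.0000 4.0000 9.0000] v=[0.0000 0.0000 0.0000]
Step 1: x=[3.8125 4.3125 8.8750] v=[-0.7500 1.2500 -0.5000]
Step 2: x=[3.4688 4.8789 8.6524] v=[-1.3750 2.2656 -0.8906]
Step 3: x=[3.0257 5.5930 8.3814] v=[-1.7725 2.8565 -1.0840]
Step 4: x=[2.5555 6.3210 8.1236] v=[-1.8807 2.9118 -1.0311]

Answer: 2.5555 6.3210 8.1236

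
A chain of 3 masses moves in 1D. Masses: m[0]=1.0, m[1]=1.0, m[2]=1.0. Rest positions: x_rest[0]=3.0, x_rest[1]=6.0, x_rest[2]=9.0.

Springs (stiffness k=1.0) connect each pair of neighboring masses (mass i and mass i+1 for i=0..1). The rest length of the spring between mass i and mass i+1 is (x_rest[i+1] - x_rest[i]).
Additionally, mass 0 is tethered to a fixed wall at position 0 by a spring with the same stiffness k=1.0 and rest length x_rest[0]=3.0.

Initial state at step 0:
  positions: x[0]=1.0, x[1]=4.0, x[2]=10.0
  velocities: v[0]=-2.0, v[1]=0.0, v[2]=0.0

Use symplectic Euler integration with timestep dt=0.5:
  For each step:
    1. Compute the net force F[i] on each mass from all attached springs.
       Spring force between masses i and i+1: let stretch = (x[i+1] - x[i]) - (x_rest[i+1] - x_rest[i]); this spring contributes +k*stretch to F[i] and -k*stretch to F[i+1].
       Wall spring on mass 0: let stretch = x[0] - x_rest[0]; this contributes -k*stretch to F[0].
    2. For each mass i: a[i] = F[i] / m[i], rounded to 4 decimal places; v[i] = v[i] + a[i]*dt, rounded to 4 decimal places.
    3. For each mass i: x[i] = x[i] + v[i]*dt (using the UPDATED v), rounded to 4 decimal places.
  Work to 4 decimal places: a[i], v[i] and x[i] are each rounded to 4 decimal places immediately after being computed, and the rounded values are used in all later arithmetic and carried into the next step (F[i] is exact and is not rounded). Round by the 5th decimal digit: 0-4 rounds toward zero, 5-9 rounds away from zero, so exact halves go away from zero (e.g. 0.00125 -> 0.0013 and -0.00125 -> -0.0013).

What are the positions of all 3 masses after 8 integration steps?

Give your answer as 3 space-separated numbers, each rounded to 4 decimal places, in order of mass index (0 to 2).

Step 0: x=[1.0000 4.0000 10.0000] v=[-2.0000 0.0000 0.0000]
Step 1: x=[0.5000 4.7500 9.2500] v=[-1.0000 1.5000 -1.5000]
Step 2: x=[0.9375 5.5625 8.1250] v=[0.8750 1.6250 -2.2500]
Step 3: x=[2.2969 5.8594 7.1094] v=[2.7188 0.5938 -2.0313]
Step 4: x=[3.9727 5.5782 6.5313] v=[3.3516 -0.5625 -1.1563]
Step 5: x=[5.0567 5.1339 6.4649] v=[2.1680 -0.8887 -0.1329]
Step 6: x=[4.8958 5.0030 6.8157] v=[-0.3218 -0.2618 0.7016]
Step 7: x=[3.5378 5.2985 7.4634] v=[-2.7161 0.5910 1.2953]
Step 8: x=[1.7355 5.6951 8.3199] v=[-3.6047 0.7931 1.7129]

Answer: 1.7355 5.6951 8.3199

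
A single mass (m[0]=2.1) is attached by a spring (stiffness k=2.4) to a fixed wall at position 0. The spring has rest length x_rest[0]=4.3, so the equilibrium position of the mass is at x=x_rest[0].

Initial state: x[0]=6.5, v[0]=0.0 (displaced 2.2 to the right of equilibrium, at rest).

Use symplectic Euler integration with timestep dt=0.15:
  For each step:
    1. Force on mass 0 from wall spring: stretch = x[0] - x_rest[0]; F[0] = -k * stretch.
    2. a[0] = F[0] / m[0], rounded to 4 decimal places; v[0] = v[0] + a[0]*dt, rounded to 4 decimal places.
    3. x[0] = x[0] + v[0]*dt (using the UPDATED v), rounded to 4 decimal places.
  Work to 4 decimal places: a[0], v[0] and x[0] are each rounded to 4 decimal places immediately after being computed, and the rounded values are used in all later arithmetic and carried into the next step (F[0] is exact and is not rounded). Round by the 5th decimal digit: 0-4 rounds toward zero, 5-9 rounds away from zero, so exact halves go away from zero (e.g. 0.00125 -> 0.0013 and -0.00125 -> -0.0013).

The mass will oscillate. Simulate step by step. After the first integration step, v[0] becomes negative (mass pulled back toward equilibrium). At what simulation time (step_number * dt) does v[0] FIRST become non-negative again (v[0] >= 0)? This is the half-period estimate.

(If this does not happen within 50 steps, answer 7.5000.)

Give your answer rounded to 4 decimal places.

Step 0: x=[6.5000] v=[0.0000]
Step 1: x=[6.4434] v=[-0.3771]
Step 2: x=[6.3317] v=[-0.7445]
Step 3: x=[6.1678] v=[-1.0928]
Step 4: x=[5.9559] v=[-1.4130]
Step 5: x=[5.7014] v=[-1.6969]
Step 6: x=[5.4108] v=[-1.9371]
Step 7: x=[5.0917] v=[-2.1275]
Step 8: x=[4.7522] v=[-2.2632]
Step 9: x=[4.4011] v=[-2.3407]
Step 10: x=[4.0474] v=[-2.3580]
Step 11: x=[3.7002] v=[-2.3147]
Step 12: x=[3.3684] v=[-2.2119]
Step 13: x=[3.0606] v=[-2.0522]
Step 14: x=[2.7846] v=[-1.8397]
Step 15: x=[2.5476] v=[-1.5799]
Step 16: x=[2.3557] v=[-1.2795]
Step 17: x=[2.2138] v=[-0.9462]
Step 18: x=[2.1255] v=[-0.5886]
Step 19: x=[2.0931] v=[-0.2158]
Step 20: x=[2.1175] v=[0.1625]
First v>=0 after going negative at step 20, time=3.0000

Answer: 3.0000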